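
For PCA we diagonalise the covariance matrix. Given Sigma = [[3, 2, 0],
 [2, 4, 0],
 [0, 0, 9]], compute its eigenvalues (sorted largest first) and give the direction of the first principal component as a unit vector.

Step 1 — characteristic polynomial p(λ) = det(λI - Sigma) = λ³ - tr·λ² + c_1·λ - det, where tr = trace, c_1 = sum of the principal 2×2 minors, det = det(Sigma):
  tr = 3 + 4 + 9 = 16,
  c_1 = (3·4 - (2)²) + (3·9 - (0)²) + (4·9 - (0)²) = 8 + 27 + 36 = 71,
  det = 3·(4·9 - (0)²) - (2)·((2)·9 - (0)·(0)) + (0)·((2)·(0) - 4·(0)) = 3·(36) - (2)·(18) + (0)·(0) = 72.
  So p(λ) = λ³ - 16λ² + 71λ - 72.
Step 2 — look for an integer root (rational root theorem: any rational root is an integer divisor of 72). Testing λ = 9:
  p(9) = 729 - 1296 + 639 - 72 = 0  ✓
  Dividing out (λ - 9): p(λ) = (λ - 9)(λ² - 7λ + 8).
Step 3 — remaining eigenvalues from the quadratic λ² - 7λ + 8 = 0:
  Δ = 7² - 4·8 = 49 - 32 = 17,  λ = (7 ± √17)/2 = (7 ± 4.1231)/2 ≈ 5.5616 or 1.4384.
  Sorted: λ_1 = 9,  λ_2 = 5.5616,  λ_3 = 1.4384  (check: sum = 16 = tr ✓).

Step 4 — unit eigenvector for λ_1 = 9: v spans the null space of (Sigma - λ_1 I), whose rows are
  r_1 = (-6, 2, 0),  r_2 = (2, -5, 0),  r_3 = (0, 0, 0).
  v is orthogonal to every row, so take v ∝ r_1 × r_2 = ((2)·(0) - (0)·(-5), (0)·(2) - (-6)·(0), (-6)·(-5) - (2)·(2)) = (0, 0, 26).
  Rescale (divide by 26): u = (0, 0, 1).
  ||u|| = √((0)² + (0)² + (1)²) = √(1) = 1,  v_1 = u/||u|| ≈ (0, 0, 1) (||v_1|| = 1).

λ_1 = 9,  λ_2 = 5.5616,  λ_3 = 1.4384;  v_1 ≈ (0, 0, 1)


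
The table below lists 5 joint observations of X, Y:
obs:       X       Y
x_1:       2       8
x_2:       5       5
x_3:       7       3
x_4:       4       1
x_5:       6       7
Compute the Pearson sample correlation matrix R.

Step 1 — column means:
  mean(X) = (2 + 5 + 7 + 4 + 6) / 5 = 24/5 = 4.8
  mean(Y) = (8 + 5 + 3 + 1 + 7) / 5 = 24/5 = 4.8

Step 2 — sample variances and covariances s[i,j] = (1/(n-1)) · Σ_k (x_{k,i} - mean_i) · (x_{k,j} - mean_j), with n-1 = 4:
  s[X,X] = ((-2.8)·(-2.8) + (0.2)·(0.2) + (2.2)·(2.2) + (-0.8)·(-0.8) + (1.2)·(1.2)) / 4 = 14.8/4 = 3.7
  s[X,Y] = ((-2.8)·(3.2) + (0.2)·(0.2) + (2.2)·(-1.8) + (-0.8)·(-3.8) + (1.2)·(2.2)) / 4 = -7.2/4 = -1.8
  s[Y,Y] = ((3.2)·(3.2) + (0.2)·(0.2) + (-1.8)·(-1.8) + (-3.8)·(-3.8) + (2.2)·(2.2)) / 4 = 32.8/4 = 8.2
  Sample standard deviations s_i = √(s[i,i]):
  s(X) = √(3.7) = 1.9235
  s(Y) = √(8.2) = 2.8636

Step 3 — r_{ij} = s_{ij} / (s_i · s_j):
  r[X,X] = 1 (diagonal).
  r[X,Y] = -1.8 / (1.9235 · 2.8636) = -1.8 / 5.5082 = -0.3268
  r[Y,Y] = 1 (diagonal).

R is symmetric with unit diagonal. Assembling:

R = [[1, -0.3268],
 [-0.3268, 1]]


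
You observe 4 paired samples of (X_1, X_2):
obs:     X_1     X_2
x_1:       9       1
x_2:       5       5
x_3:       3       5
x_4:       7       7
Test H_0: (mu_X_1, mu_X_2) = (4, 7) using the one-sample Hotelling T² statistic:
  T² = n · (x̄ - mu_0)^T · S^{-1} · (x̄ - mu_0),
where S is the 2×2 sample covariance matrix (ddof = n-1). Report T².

Step 1 — sample mean vector:
  mean(X_1) = (9 + 5 + 3 + 7) / 4 = 24/4 = 6
  mean(X_2) = (1 + 5 + 5 + 7) / 4 = 18/4 = 4.5
  x̄ = (6, 4.5),  deviation x̄ - mu_0 = (6, 4.5) - (4, 7) = (2, -2.5).

Step 2 — sample covariance matrix, S[i,j] = (1/(n-1)) · Σ_k (x_{k,i} - mean_i) · (x_{k,j} - mean_j), divisor n-1 = 3:
  S[X_1,X_1] = ((3)·(3) + (-1)·(-1) + (-3)·(-3) + (1)·(1)) / 3 = 20/3 = 6.6667
  S[X_1,X_2] = ((3)·(-3.5) + (-1)·(0.5) + (-3)·(0.5) + (1)·(2.5)) / 3 = -10/3 = -3.3333
  S[X_2,X_2] = ((-3.5)·(-3.5) + (0.5)·(0.5) + (0.5)·(0.5) + (2.5)·(2.5)) / 3 = 19/3 = 6.3333
  S = [[6.6667, -3.3333],
 [-3.3333, 6.3333]].

Step 3 — invert S. det(S) = 6.6667·6.3333 - (-3.3333)² = 31.1111.
  S^{-1} = (1/det) · [[d, -b], [-b, a]] = [[0.2036, 0.1071],
 [0.1071, 0.2143]].

Step 4 — quadratic form (x̄ - mu_0)^T · S^{-1} · (x̄ - mu_0):
  S^{-1} · (x̄ - mu_0) = (0.1393, -0.3214),
  (x̄ - mu_0)^T · [...] = (2)·(0.1393) + (-2.5)·(-0.3214) = 1.0821.

Step 5 — scale by n: T² = 4 · 1.0821 = 4.3286.

T² ≈ 4.3286


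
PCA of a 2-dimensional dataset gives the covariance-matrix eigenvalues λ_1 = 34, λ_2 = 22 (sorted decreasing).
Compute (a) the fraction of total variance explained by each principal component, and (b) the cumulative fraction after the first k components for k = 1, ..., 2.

Step 1 — total variance = trace(Sigma) = Σ λ_i = 34 + 22 = 56.

Step 2 — fraction explained by component i = λ_i / Σ λ:
  PC1: 34/56 = 0.6071
  PC2: 22/56 = 0.3929

Step 3 — cumulative fraction after k components = (λ_1 + ... + λ_k) / Σ λ:
  k = 1: 34/56 = 0.6071
  k = 2: (34 + 22)/56 = 56/56 = 1

Summary (fraction, with percent):

explained: PC1 0.6071 (60.71%), PC2 0.3929 (39.29%);  cumulative: 0.6071, 1


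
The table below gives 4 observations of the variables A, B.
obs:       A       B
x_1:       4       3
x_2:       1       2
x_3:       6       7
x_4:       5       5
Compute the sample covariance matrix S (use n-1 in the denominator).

Step 1 — column means:
  mean(A) = (4 + 1 + 6 + 5) / 4 = 16/4 = 4
  mean(B) = (3 + 2 + 7 + 5) / 4 = 17/4 = 4.25

Step 2 — sample covariance S[i,j] = (1/(n-1)) · Σ_k (x_{k,i} - mean_i) · (x_{k,j} - mean_j), with n-1 = 3.
  S[A,A] = ((0)·(0) + (-3)·(-3) + (2)·(2) + (1)·(1)) / 3 = 14/3 = 4.6667
  S[A,B] = ((0)·(-1.25) + (-3)·(-2.25) + (2)·(2.75) + (1)·(0.75)) / 3 = 13/3 = 4.3333
  S[B,B] = ((-1.25)·(-1.25) + (-2.25)·(-2.25) + (2.75)·(2.75) + (0.75)·(0.75)) / 3 = 14.75/3 = 4.9167

S is symmetric (S[j,i] = S[i,j]). Assembling:

S = [[4.6667, 4.3333],
 [4.3333, 4.9167]]


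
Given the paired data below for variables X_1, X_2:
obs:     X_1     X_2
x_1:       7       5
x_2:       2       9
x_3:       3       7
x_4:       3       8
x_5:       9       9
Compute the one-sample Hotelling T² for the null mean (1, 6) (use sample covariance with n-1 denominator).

Step 1 — sample mean vector:
  mean(X_1) = (7 + 2 + 3 + 3 + 9) / 5 = 24/5 = 4.8
  mean(X_2) = (5 + 9 + 7 + 8 + 9) / 5 = 38/5 = 7.6
  x̄ = (4.8, 7.6),  deviation x̄ - mu_0 = (4.8, 7.6) - (1, 6) = (3.8, 1.6).

Step 2 — sample covariance matrix, S[i,j] = (1/(n-1)) · Σ_k (x_{k,i} - mean_i) · (x_{k,j} - mean_j), divisor n-1 = 4:
  S[X_1,X_1] = ((2.2)·(2.2) + (-2.8)·(-2.8) + (-1.8)·(-1.8) + (-1.8)·(-1.8) + (4.2)·(4.2)) / 4 = 36.8/4 = 9.2
  S[X_1,X_2] = ((2.2)·(-2.6) + (-2.8)·(1.4) + (-1.8)·(-0.6) + (-1.8)·(0.4) + (4.2)·(1.4)) / 4 = -3.4/4 = -0.85
  S[X_2,X_2] = ((-2.6)·(-2.6) + (1.4)·(1.4) + (-0.6)·(-0.6) + (0.4)·(0.4) + (1.4)·(1.4)) / 4 = 11.2/4 = 2.8
  S = [[9.2, -0.85],
 [-0.85, 2.8]].

Step 3 — invert S. det(S) = 9.2·2.8 - (-0.85)² = 25.0375.
  S^{-1} = (1/det) · [[d, -b], [-b, a]] = [[0.1118, 0.0339],
 [0.0339, 0.3674]].

Step 4 — quadratic form (x̄ - mu_0)^T · S^{-1} · (x̄ - mu_0):
  S^{-1} · (x̄ - mu_0) = (0.4793, 0.7169),
  (x̄ - mu_0)^T · [...] = (3.8)·(0.4793) + (1.6)·(0.7169) = 2.9683.

Step 5 — scale by n: T² = 5 · 2.9683 = 14.8417.

T² ≈ 14.8417


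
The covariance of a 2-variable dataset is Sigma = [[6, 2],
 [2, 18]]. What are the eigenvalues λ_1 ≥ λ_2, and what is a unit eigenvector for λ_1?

Step 1 — characteristic polynomial of 2×2 Sigma:
  det(Sigma - λI) = λ² - trace · λ + det = 0.
  trace = 6 + 18 = 24, det = 6·18 - (2)² = 104.
Step 2 — discriminant:
  Δ = trace² - 4·det = 576 - 416 = 160.
Step 3 — eigenvalues:
  λ = (trace ± √Δ)/2 = (24 ± 12.6491)/2,
  λ_1 = 18.3246,  λ_2 = 5.6754.

Step 4 — unit eigenvector for λ_1: solve (Sigma - λ_1 I)v = 0. First row:
  (6 - 18.3246)·v_x + (2)·v_y = 0, i.e. (-12.3246)·v_x + (2)·v_y = 0,
  so v ∝ (b, λ_1 - a) = (2, 12.3246) = u.
  ||u|| = √((2)² + (12.3246)²) = √(155.8947) ≈ 12.4858,
  v_1 = u/||u|| ≈ (0.1602, 0.9871) (||v_1|| = 1).

λ_1 = 18.3246,  λ_2 = 5.6754;  v_1 ≈ (0.1602, 0.9871)


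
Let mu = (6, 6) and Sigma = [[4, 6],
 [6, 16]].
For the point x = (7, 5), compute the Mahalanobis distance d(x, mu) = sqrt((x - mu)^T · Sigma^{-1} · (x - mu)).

Step 1 — centre the observation: (x - mu) = (1, -1).

Step 2 — invert Sigma. det(Sigma) = 4·16 - (6)² = 28.
  Sigma^{-1} = (1/det) · [[d, -b], [-b, a]] = [[0.5714, -0.2143],
 [-0.2143, 0.1429]].

Step 3 — form the quadratic (x - mu)^T · Sigma^{-1} · (x - mu):
  Sigma^{-1} · (x - mu) = (0.7857, -0.3571).
  (x - mu)^T · [Sigma^{-1} · (x - mu)] = (1)·(0.7857) + (-1)·(-0.3571) = 1.1429.

Step 4 — take square root: d = √(1.1429) ≈ 1.069.

d(x, mu) = √(1.1429) ≈ 1.069


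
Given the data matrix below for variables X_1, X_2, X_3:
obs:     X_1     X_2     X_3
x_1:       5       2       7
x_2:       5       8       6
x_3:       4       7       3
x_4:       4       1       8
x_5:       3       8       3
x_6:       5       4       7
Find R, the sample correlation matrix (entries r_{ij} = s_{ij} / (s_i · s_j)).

Step 1 — column means:
  mean(X_1) = (5 + 5 + 4 + 4 + 3 + 5) / 6 = 26/6 = 4.3333
  mean(X_2) = (2 + 8 + 7 + 1 + 8 + 4) / 6 = 30/6 = 5
  mean(X_3) = (7 + 6 + 3 + 8 + 3 + 7) / 6 = 34/6 = 5.6667

Step 2 — sample variances and covariances s[i,j] = (1/(n-1)) · Σ_k (x_{k,i} - mean_i) · (x_{k,j} - mean_j), with n-1 = 5:
  s[X_1,X_1] = ((0.6667)·(0.6667) + (0.6667)·(0.6667) + (-0.3333)·(-0.3333) + (-0.3333)·(-0.3333) + (-1.3333)·(-1.3333) + (0.6667)·(0.6667)) / 5 = 3.3333/5 = 0.6667
  s[X_1,X_2] = ((0.6667)·(-3) + (0.6667)·(3) + (-0.3333)·(2) + (-0.3333)·(-4) + (-1.3333)·(3) + (0.6667)·(-1)) / 5 = -4/5 = -0.8
  s[X_1,X_3] = ((0.6667)·(1.3333) + (0.6667)·(0.3333) + (-0.3333)·(-2.6667) + (-0.3333)·(2.3333) + (-1.3333)·(-2.6667) + (0.6667)·(1.3333)) / 5 = 5.6667/5 = 1.1333
  s[X_2,X_2] = ((-3)·(-3) + (3)·(3) + (2)·(2) + (-4)·(-4) + (3)·(3) + (-1)·(-1)) / 5 = 48/5 = 9.6
  s[X_2,X_3] = ((-3)·(1.3333) + (3)·(0.3333) + (2)·(-2.6667) + (-4)·(2.3333) + (3)·(-2.6667) + (-1)·(1.3333)) / 5 = -27/5 = -5.4
  s[X_3,X_3] = ((1.3333)·(1.3333) + (0.3333)·(0.3333) + (-2.6667)·(-2.6667) + (2.3333)·(2.3333) + (-2.6667)·(-2.6667) + (1.3333)·(1.3333)) / 5 = 23.3333/5 = 4.6667
  Sample standard deviations s_i = √(s[i,i]):
  s(X_1) = √(0.6667) = 0.8165
  s(X_2) = √(9.6) = 3.0984
  s(X_3) = √(4.6667) = 2.1602

Step 3 — r_{ij} = s_{ij} / (s_i · s_j):
  r[X_1,X_1] = 1 (diagonal).
  r[X_1,X_2] = -0.8 / (0.8165 · 3.0984) = -0.8 / 2.5298 = -0.3162
  r[X_1,X_3] = 1.1333 / (0.8165 · 2.1602) = 1.1333 / 1.7638 = 0.6425
  r[X_2,X_2] = 1 (diagonal).
  r[X_2,X_3] = -5.4 / (3.0984 · 2.1602) = -5.4 / 6.6933 = -0.8068
  r[X_3,X_3] = 1 (diagonal).

R is symmetric with unit diagonal. Assembling:

R = [[1, -0.3162, 0.6425],
 [-0.3162, 1, -0.8068],
 [0.6425, -0.8068, 1]]


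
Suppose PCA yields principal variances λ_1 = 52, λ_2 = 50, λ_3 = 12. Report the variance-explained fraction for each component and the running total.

Step 1 — total variance = trace(Sigma) = Σ λ_i = 52 + 50 + 12 = 114.

Step 2 — fraction explained by component i = λ_i / Σ λ:
  PC1: 52/114 = 0.4561
  PC2: 50/114 = 0.4386
  PC3: 12/114 = 0.1053

Step 3 — cumulative fraction after k components = (λ_1 + ... + λ_k) / Σ λ:
  k = 1: 52/114 = 0.4561
  k = 2: (52 + 50)/114 = 102/114 = 0.8947
  k = 3: (52 + 50 + 12)/114 = 114/114 = 1

Summary (fraction, with percent):

explained: PC1 0.4561 (45.61%), PC2 0.4386 (43.86%), PC3 0.1053 (10.53%);  cumulative: 0.4561, 0.8947, 1


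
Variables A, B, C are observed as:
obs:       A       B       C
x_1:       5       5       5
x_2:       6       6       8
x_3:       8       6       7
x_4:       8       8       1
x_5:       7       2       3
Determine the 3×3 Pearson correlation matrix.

Step 1 — column means:
  mean(A) = (5 + 6 + 8 + 8 + 7) / 5 = 34/5 = 6.8
  mean(B) = (5 + 6 + 6 + 8 + 2) / 5 = 27/5 = 5.4
  mean(C) = (5 + 8 + 7 + 1 + 3) / 5 = 24/5 = 4.8

Step 2 — sample variances and covariances s[i,j] = (1/(n-1)) · Σ_k (x_{k,i} - mean_i) · (x_{k,j} - mean_j), with n-1 = 4:
  s[A,A] = ((-1.8)·(-1.8) + (-0.8)·(-0.8) + (1.2)·(1.2) + (1.2)·(1.2) + (0.2)·(0.2)) / 4 = 6.8/4 = 1.7
  s[A,B] = ((-1.8)·(-0.4) + (-0.8)·(0.6) + (1.2)·(0.6) + (1.2)·(2.6) + (0.2)·(-3.4)) / 4 = 3.4/4 = 0.85
  s[A,C] = ((-1.8)·(0.2) + (-0.8)·(3.2) + (1.2)·(2.2) + (1.2)·(-3.8) + (0.2)·(-1.8)) / 4 = -5.2/4 = -1.3
  s[B,B] = ((-0.4)·(-0.4) + (0.6)·(0.6) + (0.6)·(0.6) + (2.6)·(2.6) + (-3.4)·(-3.4)) / 4 = 19.2/4 = 4.8
  s[B,C] = ((-0.4)·(0.2) + (0.6)·(3.2) + (0.6)·(2.2) + (2.6)·(-3.8) + (-3.4)·(-1.8)) / 4 = -0.6/4 = -0.15
  s[C,C] = ((0.2)·(0.2) + (3.2)·(3.2) + (2.2)·(2.2) + (-3.8)·(-3.8) + (-1.8)·(-1.8)) / 4 = 32.8/4 = 8.2
  Sample standard deviations s_i = √(s[i,i]):
  s(A) = √(1.7) = 1.3038
  s(B) = √(4.8) = 2.1909
  s(C) = √(8.2) = 2.8636

Step 3 — r_{ij} = s_{ij} / (s_i · s_j):
  r[A,A] = 1 (diagonal).
  r[A,B] = 0.85 / (1.3038 · 2.1909) = 0.85 / 2.8566 = 0.2976
  r[A,C] = -1.3 / (1.3038 · 2.8636) = -1.3 / 3.7336 = -0.3482
  r[B,B] = 1 (diagonal).
  r[B,C] = -0.15 / (2.1909 · 2.8636) = -0.15 / 6.2738 = -0.0239
  r[C,C] = 1 (diagonal).

R is symmetric with unit diagonal. Assembling:

R = [[1, 0.2976, -0.3482],
 [0.2976, 1, -0.0239],
 [-0.3482, -0.0239, 1]]


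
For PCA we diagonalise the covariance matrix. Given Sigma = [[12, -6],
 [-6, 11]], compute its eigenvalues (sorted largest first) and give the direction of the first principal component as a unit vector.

Step 1 — characteristic polynomial of 2×2 Sigma:
  det(Sigma - λI) = λ² - trace · λ + det = 0.
  trace = 12 + 11 = 23, det = 12·11 - (-6)² = 96.
Step 2 — discriminant:
  Δ = trace² - 4·det = 529 - 384 = 145.
Step 3 — eigenvalues:
  λ = (trace ± √Δ)/2 = (23 ± 12.0416)/2,
  λ_1 = 17.5208,  λ_2 = 5.4792.

Step 4 — unit eigenvector for λ_1: solve (Sigma - λ_1 I)v = 0. First row:
  (12 - 17.5208)·v_x + (-6)·v_y = 0, i.e. (-5.5208)·v_x + (-6)·v_y = 0,
  so v ∝ (b, λ_1 - a) = (-6, 5.5208); multiply by -1 so the first entry is positive: u = (6, -5.5208).
  ||u|| = √((6)² + (-5.5208)²) = √(66.4792) ≈ 8.1535,
  v_1 = u/||u|| ≈ (0.7359, -0.6771) (||v_1|| = 1).

λ_1 = 17.5208,  λ_2 = 5.4792;  v_1 ≈ (0.7359, -0.6771)


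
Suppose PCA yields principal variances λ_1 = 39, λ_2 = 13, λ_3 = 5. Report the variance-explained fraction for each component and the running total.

Step 1 — total variance = trace(Sigma) = Σ λ_i = 39 + 13 + 5 = 57.

Step 2 — fraction explained by component i = λ_i / Σ λ:
  PC1: 39/57 = 0.6842
  PC2: 13/57 = 0.2281
  PC3: 5/57 = 0.0877

Step 3 — cumulative fraction after k components = (λ_1 + ... + λ_k) / Σ λ:
  k = 1: 39/57 = 0.6842
  k = 2: (39 + 13)/57 = 52/57 = 0.9123
  k = 3: (39 + 13 + 5)/57 = 57/57 = 1

Summary (fraction, with percent):

explained: PC1 0.6842 (68.42%), PC2 0.2281 (22.81%), PC3 0.0877 (8.77%);  cumulative: 0.6842, 0.9123, 1


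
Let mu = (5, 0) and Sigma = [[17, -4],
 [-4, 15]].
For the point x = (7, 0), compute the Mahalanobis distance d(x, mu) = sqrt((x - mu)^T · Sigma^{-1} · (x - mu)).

Step 1 — centre the observation: (x - mu) = (2, 0).

Step 2 — invert Sigma. det(Sigma) = 17·15 - (-4)² = 239.
  Sigma^{-1} = (1/det) · [[d, -b], [-b, a]] = [[0.0628, 0.0167],
 [0.0167, 0.0711]].

Step 3 — form the quadratic (x - mu)^T · Sigma^{-1} · (x - mu):
  Sigma^{-1} · (x - mu) = (0.1255, 0.0335).
  (x - mu)^T · [Sigma^{-1} · (x - mu)] = (2)·(0.1255) + (0)·(0.0335) = 0.251.

Step 4 — take square root: d = √(0.251) ≈ 0.501.

d(x, mu) = √(0.251) ≈ 0.501


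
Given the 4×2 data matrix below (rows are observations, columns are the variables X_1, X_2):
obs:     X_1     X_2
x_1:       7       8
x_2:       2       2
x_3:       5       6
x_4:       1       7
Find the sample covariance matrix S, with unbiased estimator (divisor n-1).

Step 1 — column means:
  mean(X_1) = (7 + 2 + 5 + 1) / 4 = 15/4 = 3.75
  mean(X_2) = (8 + 2 + 6 + 7) / 4 = 23/4 = 5.75

Step 2 — sample covariance S[i,j] = (1/(n-1)) · Σ_k (x_{k,i} - mean_i) · (x_{k,j} - mean_j), with n-1 = 3.
  S[X_1,X_1] = ((3.25)·(3.25) + (-1.75)·(-1.75) + (1.25)·(1.25) + (-2.75)·(-2.75)) / 3 = 22.75/3 = 7.5833
  S[X_1,X_2] = ((3.25)·(2.25) + (-1.75)·(-3.75) + (1.25)·(0.25) + (-2.75)·(1.25)) / 3 = 10.75/3 = 3.5833
  S[X_2,X_2] = ((2.25)·(2.25) + (-3.75)·(-3.75) + (0.25)·(0.25) + (1.25)·(1.25)) / 3 = 20.75/3 = 6.9167

S is symmetric (S[j,i] = S[i,j]). Assembling:

S = [[7.5833, 3.5833],
 [3.5833, 6.9167]]


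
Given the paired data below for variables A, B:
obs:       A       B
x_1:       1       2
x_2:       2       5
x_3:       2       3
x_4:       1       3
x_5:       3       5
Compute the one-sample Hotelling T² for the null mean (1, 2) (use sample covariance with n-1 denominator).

Step 1 — sample mean vector:
  mean(A) = (1 + 2 + 2 + 1 + 3) / 5 = 9/5 = 1.8
  mean(B) = (2 + 5 + 3 + 3 + 5) / 5 = 18/5 = 3.6
  x̄ = (1.8, 3.6),  deviation x̄ - mu_0 = (1.8, 3.6) - (1, 2) = (0.8, 1.6).

Step 2 — sample covariance matrix, S[i,j] = (1/(n-1)) · Σ_k (x_{k,i} - mean_i) · (x_{k,j} - mean_j), divisor n-1 = 4:
  S[A,A] = ((-0.8)·(-0.8) + (0.2)·(0.2) + (0.2)·(0.2) + (-0.8)·(-0.8) + (1.2)·(1.2)) / 4 = 2.8/4 = 0.7
  S[A,B] = ((-0.8)·(-1.6) + (0.2)·(1.4) + (0.2)·(-0.6) + (-0.8)·(-0.6) + (1.2)·(1.4)) / 4 = 3.6/4 = 0.9
  S[B,B] = ((-1.6)·(-1.6) + (1.4)·(1.4) + (-0.6)·(-0.6) + (-0.6)·(-0.6) + (1.4)·(1.4)) / 4 = 7.2/4 = 1.8
  S = [[0.7, 0.9],
 [0.9, 1.8]].

Step 3 — invert S. det(S) = 0.7·1.8 - (0.9)² = 0.45.
  S^{-1} = (1/det) · [[d, -b], [-b, a]] = [[4, -2],
 [-2, 1.5556]].

Step 4 — quadratic form (x̄ - mu_0)^T · S^{-1} · (x̄ - mu_0):
  S^{-1} · (x̄ - mu_0) = (0, 0.8889),
  (x̄ - mu_0)^T · [...] = (0.8)·(0) + (1.6)·(0.8889) = 1.4222.

Step 5 — scale by n: T² = 5 · 1.4222 = 7.1111.

T² ≈ 7.1111


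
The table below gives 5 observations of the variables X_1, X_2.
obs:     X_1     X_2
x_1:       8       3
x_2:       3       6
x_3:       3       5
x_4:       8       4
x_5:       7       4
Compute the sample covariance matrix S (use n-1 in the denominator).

Step 1 — column means:
  mean(X_1) = (8 + 3 + 3 + 8 + 7) / 5 = 29/5 = 5.8
  mean(X_2) = (3 + 6 + 5 + 4 + 4) / 5 = 22/5 = 4.4

Step 2 — sample covariance S[i,j] = (1/(n-1)) · Σ_k (x_{k,i} - mean_i) · (x_{k,j} - mean_j), with n-1 = 4.
  S[X_1,X_1] = ((2.2)·(2.2) + (-2.8)·(-2.8) + (-2.8)·(-2.8) + (2.2)·(2.2) + (1.2)·(1.2)) / 4 = 26.8/4 = 6.7
  S[X_1,X_2] = ((2.2)·(-1.4) + (-2.8)·(1.6) + (-2.8)·(0.6) + (2.2)·(-0.4) + (1.2)·(-0.4)) / 4 = -10.6/4 = -2.65
  S[X_2,X_2] = ((-1.4)·(-1.4) + (1.6)·(1.6) + (0.6)·(0.6) + (-0.4)·(-0.4) + (-0.4)·(-0.4)) / 4 = 5.2/4 = 1.3

S is symmetric (S[j,i] = S[i,j]). Assembling:

S = [[6.7, -2.65],
 [-2.65, 1.3]]


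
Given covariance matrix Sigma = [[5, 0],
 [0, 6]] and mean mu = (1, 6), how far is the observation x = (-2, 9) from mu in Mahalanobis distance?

Step 1 — centre the observation: (x - mu) = (-3, 3).

Step 2 — invert Sigma. det(Sigma) = 5·6 - (0)² = 30.
  Sigma^{-1} = (1/det) · [[d, -b], [-b, a]] = [[0.2, 0],
 [0, 0.1667]].

Step 3 — form the quadratic (x - mu)^T · Sigma^{-1} · (x - mu):
  Sigma^{-1} · (x - mu) = (-0.6, 0.5).
  (x - mu)^T · [Sigma^{-1} · (x - mu)] = (-3)·(-0.6) + (3)·(0.5) = 3.3.

Step 4 — take square root: d = √(3.3) ≈ 1.8166.

d(x, mu) = √(3.3) ≈ 1.8166


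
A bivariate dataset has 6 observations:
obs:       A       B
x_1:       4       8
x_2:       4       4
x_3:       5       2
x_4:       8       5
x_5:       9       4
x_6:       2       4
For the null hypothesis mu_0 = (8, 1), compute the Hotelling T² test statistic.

Step 1 — sample mean vector:
  mean(A) = (4 + 4 + 5 + 8 + 9 + 2) / 6 = 32/6 = 5.3333
  mean(B) = (8 + 4 + 2 + 5 + 4 + 4) / 6 = 27/6 = 4.5
  x̄ = (5.3333, 4.5),  deviation x̄ - mu_0 = (5.3333, 4.5) - (8, 1) = (-2.6667, 3.5).

Step 2 — sample covariance matrix, S[i,j] = (1/(n-1)) · Σ_k (x_{k,i} - mean_i) · (x_{k,j} - mean_j), divisor n-1 = 5:
  S[A,A] = ((-1.3333)·(-1.3333) + (-1.3333)·(-1.3333) + (-0.3333)·(-0.3333) + (2.6667)·(2.6667) + (3.6667)·(3.6667) + (-3.3333)·(-3.3333)) / 5 = 35.3333/5 = 7.0667
  S[A,B] = ((-1.3333)·(3.5) + (-1.3333)·(-0.5) + (-0.3333)·(-2.5) + (2.6667)·(0.5) + (3.6667)·(-0.5) + (-3.3333)·(-0.5)) / 5 = -2/5 = -0.4
  S[B,B] = ((3.5)·(3.5) + (-0.5)·(-0.5) + (-2.5)·(-2.5) + (0.5)·(0.5) + (-0.5)·(-0.5) + (-0.5)·(-0.5)) / 5 = 19.5/5 = 3.9
  S = [[7.0667, -0.4],
 [-0.4, 3.9]].

Step 3 — invert S. det(S) = 7.0667·3.9 - (-0.4)² = 27.4.
  S^{-1} = (1/det) · [[d, -b], [-b, a]] = [[0.1423, 0.0146],
 [0.0146, 0.2579]].

Step 4 — quadratic form (x̄ - mu_0)^T · S^{-1} · (x̄ - mu_0):
  S^{-1} · (x̄ - mu_0) = (-0.3285, 0.8637),
  (x̄ - mu_0)^T · [...] = (-2.6667)·(-0.3285) + (3.5)·(0.8637) = 3.899.

Step 5 — scale by n: T² = 6 · 3.899 = 23.3942.

T² ≈ 23.3942


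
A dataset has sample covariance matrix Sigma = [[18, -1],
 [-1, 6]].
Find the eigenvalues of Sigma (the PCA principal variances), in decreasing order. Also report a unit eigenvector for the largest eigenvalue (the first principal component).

Step 1 — characteristic polynomial of 2×2 Sigma:
  det(Sigma - λI) = λ² - trace · λ + det = 0.
  trace = 18 + 6 = 24, det = 18·6 - (-1)² = 107.
Step 2 — discriminant:
  Δ = trace² - 4·det = 576 - 428 = 148.
Step 3 — eigenvalues:
  λ = (trace ± √Δ)/2 = (24 ± 12.1655)/2,
  λ_1 = 18.0828,  λ_2 = 5.9172.

Step 4 — unit eigenvector for λ_1: solve (Sigma - λ_1 I)v = 0. First row:
  (18 - 18.0828)·v_x + (-1)·v_y = 0, i.e. (-0.0828)·v_x + (-1)·v_y = 0,
  so v ∝ (b, λ_1 - a) = (-1, 0.0828); multiply by -1 so the first entry is positive: u = (1, -0.0828).
  ||u|| = √((1)² + (-0.0828)²) = √(1.0068) ≈ 1.0034,
  v_1 = u/||u|| ≈ (0.9966, -0.0825) (||v_1|| = 1).

λ_1 = 18.0828,  λ_2 = 5.9172;  v_1 ≈ (0.9966, -0.0825)


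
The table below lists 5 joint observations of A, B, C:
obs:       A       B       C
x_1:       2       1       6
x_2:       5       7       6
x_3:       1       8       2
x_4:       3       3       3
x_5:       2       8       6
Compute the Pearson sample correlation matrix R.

Step 1 — column means:
  mean(A) = (2 + 5 + 1 + 3 + 2) / 5 = 13/5 = 2.6
  mean(B) = (1 + 7 + 8 + 3 + 8) / 5 = 27/5 = 5.4
  mean(C) = (6 + 6 + 2 + 3 + 6) / 5 = 23/5 = 4.6

Step 2 — sample variances and covariances s[i,j] = (1/(n-1)) · Σ_k (x_{k,i} - mean_i) · (x_{k,j} - mean_j), with n-1 = 4:
  s[A,A] = ((-0.6)·(-0.6) + (2.4)·(2.4) + (-1.6)·(-1.6) + (0.4)·(0.4) + (-0.6)·(-0.6)) / 4 = 9.2/4 = 2.3
  s[A,B] = ((-0.6)·(-4.4) + (2.4)·(1.6) + (-1.6)·(2.6) + (0.4)·(-2.4) + (-0.6)·(2.6)) / 4 = -0.2/4 = -0.05
  s[A,C] = ((-0.6)·(1.4) + (2.4)·(1.4) + (-1.6)·(-2.6) + (0.4)·(-1.6) + (-0.6)·(1.4)) / 4 = 5.2/4 = 1.3
  s[B,B] = ((-4.4)·(-4.4) + (1.6)·(1.6) + (2.6)·(2.6) + (-2.4)·(-2.4) + (2.6)·(2.6)) / 4 = 41.2/4 = 10.3
  s[B,C] = ((-4.4)·(1.4) + (1.6)·(1.4) + (2.6)·(-2.6) + (-2.4)·(-1.6) + (2.6)·(1.4)) / 4 = -3.2/4 = -0.8
  s[C,C] = ((1.4)·(1.4) + (1.4)·(1.4) + (-2.6)·(-2.6) + (-1.6)·(-1.6) + (1.4)·(1.4)) / 4 = 15.2/4 = 3.8
  Sample standard deviations s_i = √(s[i,i]):
  s(A) = √(2.3) = 1.5166
  s(B) = √(10.3) = 3.2094
  s(C) = √(3.8) = 1.9494

Step 3 — r_{ij} = s_{ij} / (s_i · s_j):
  r[A,A] = 1 (diagonal).
  r[A,B] = -0.05 / (1.5166 · 3.2094) = -0.05 / 4.8672 = -0.0103
  r[A,C] = 1.3 / (1.5166 · 1.9494) = 1.3 / 2.9563 = 0.4397
  r[B,B] = 1 (diagonal).
  r[B,C] = -0.8 / (3.2094 · 1.9494) = -0.8 / 6.2562 = -0.1279
  r[C,C] = 1 (diagonal).

R is symmetric with unit diagonal. Assembling:

R = [[1, -0.0103, 0.4397],
 [-0.0103, 1, -0.1279],
 [0.4397, -0.1279, 1]]


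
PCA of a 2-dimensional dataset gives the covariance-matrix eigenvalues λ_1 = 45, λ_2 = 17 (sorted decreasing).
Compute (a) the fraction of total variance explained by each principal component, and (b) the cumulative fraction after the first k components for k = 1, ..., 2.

Step 1 — total variance = trace(Sigma) = Σ λ_i = 45 + 17 = 62.

Step 2 — fraction explained by component i = λ_i / Σ λ:
  PC1: 45/62 = 0.7258
  PC2: 17/62 = 0.2742

Step 3 — cumulative fraction after k components = (λ_1 + ... + λ_k) / Σ λ:
  k = 1: 45/62 = 0.7258
  k = 2: (45 + 17)/62 = 62/62 = 1

Summary (fraction, with percent):

explained: PC1 0.7258 (72.58%), PC2 0.2742 (27.42%);  cumulative: 0.7258, 1


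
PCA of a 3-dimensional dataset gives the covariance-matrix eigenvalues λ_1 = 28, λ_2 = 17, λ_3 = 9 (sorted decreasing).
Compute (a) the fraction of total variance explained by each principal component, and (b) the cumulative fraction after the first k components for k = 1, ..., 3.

Step 1 — total variance = trace(Sigma) = Σ λ_i = 28 + 17 + 9 = 54.

Step 2 — fraction explained by component i = λ_i / Σ λ:
  PC1: 28/54 = 0.5185
  PC2: 17/54 = 0.3148
  PC3: 9/54 = 0.1667

Step 3 — cumulative fraction after k components = (λ_1 + ... + λ_k) / Σ λ:
  k = 1: 28/54 = 0.5185
  k = 2: (28 + 17)/54 = 45/54 = 0.8333
  k = 3: (28 + 17 + 9)/54 = 54/54 = 1

Summary (fraction, with percent):

explained: PC1 0.5185 (51.85%), PC2 0.3148 (31.48%), PC3 0.1667 (16.67%);  cumulative: 0.5185, 0.8333, 1


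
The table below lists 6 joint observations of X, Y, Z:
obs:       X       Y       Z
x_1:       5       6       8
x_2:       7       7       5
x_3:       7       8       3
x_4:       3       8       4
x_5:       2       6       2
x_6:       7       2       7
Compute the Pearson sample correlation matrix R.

Step 1 — column means:
  mean(X) = (5 + 7 + 7 + 3 + 2 + 7) / 6 = 31/6 = 5.1667
  mean(Y) = (6 + 7 + 8 + 8 + 6 + 2) / 6 = 37/6 = 6.1667
  mean(Z) = (8 + 5 + 3 + 4 + 2 + 7) / 6 = 29/6 = 4.8333

Step 2 — sample variances and covariances s[i,j] = (1/(n-1)) · Σ_k (x_{k,i} - mean_i) · (x_{k,j} - mean_j), with n-1 = 5:
  s[X,X] = ((-0.1667)·(-0.1667) + (1.8333)·(1.8333) + (1.8333)·(1.8333) + (-2.1667)·(-2.1667) + (-3.1667)·(-3.1667) + (1.8333)·(1.8333)) / 5 = 24.8333/5 = 4.9667
  s[X,Y] = ((-0.1667)·(-0.1667) + (1.8333)·(0.8333) + (1.8333)·(1.8333) + (-2.1667)·(1.8333) + (-3.1667)·(-0.1667) + (1.8333)·(-4.1667)) / 5 = -6.1667/5 = -1.2333
  s[X,Z] = ((-0.1667)·(3.1667) + (1.8333)·(0.1667) + (1.8333)·(-1.8333) + (-2.1667)·(-0.8333) + (-3.1667)·(-2.8333) + (1.8333)·(2.1667)) / 5 = 11.1667/5 = 2.2333
  s[Y,Y] = ((-0.1667)·(-0.1667) + (0.8333)·(0.8333) + (1.8333)·(1.8333) + (1.8333)·(1.8333) + (-0.1667)·(-0.1667) + (-4.1667)·(-4.1667)) / 5 = 24.8333/5 = 4.9667
  s[Y,Z] = ((-0.1667)·(3.1667) + (0.8333)·(0.1667) + (1.8333)·(-1.8333) + (1.8333)·(-0.8333) + (-0.1667)·(-2.8333) + (-4.1667)·(2.1667)) / 5 = -13.8333/5 = -2.7667
  s[Z,Z] = ((3.1667)·(3.1667) + (0.1667)·(0.1667) + (-1.8333)·(-1.8333) + (-0.8333)·(-0.8333) + (-2.8333)·(-2.8333) + (2.1667)·(2.1667)) / 5 = 26.8333/5 = 5.3667
  Sample standard deviations s_i = √(s[i,i]):
  s(X) = √(4.9667) = 2.2286
  s(Y) = √(4.9667) = 2.2286
  s(Z) = √(5.3667) = 2.3166

Step 3 — r_{ij} = s_{ij} / (s_i · s_j):
  r[X,X] = 1 (diagonal).
  r[X,Y] = -1.2333 / (2.2286 · 2.2286) = -1.2333 / 4.9667 = -0.2483
  r[X,Z] = 2.2333 / (2.2286 · 2.3166) = 2.2333 / 5.1628 = 0.4326
  r[Y,Y] = 1 (diagonal).
  r[Y,Z] = -2.7667 / (2.2286 · 2.3166) = -2.7667 / 5.1628 = -0.5359
  r[Z,Z] = 1 (diagonal).

R is symmetric with unit diagonal. Assembling:

R = [[1, -0.2483, 0.4326],
 [-0.2483, 1, -0.5359],
 [0.4326, -0.5359, 1]]


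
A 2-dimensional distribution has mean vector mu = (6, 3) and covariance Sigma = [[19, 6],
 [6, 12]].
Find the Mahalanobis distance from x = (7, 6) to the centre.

Step 1 — centre the observation: (x - mu) = (1, 3).

Step 2 — invert Sigma. det(Sigma) = 19·12 - (6)² = 192.
  Sigma^{-1} = (1/det) · [[d, -b], [-b, a]] = [[0.0625, -0.0312],
 [-0.0312, 0.099]].

Step 3 — form the quadratic (x - mu)^T · Sigma^{-1} · (x - mu):
  Sigma^{-1} · (x - mu) = (-0.0312, 0.2656).
  (x - mu)^T · [Sigma^{-1} · (x - mu)] = (1)·(-0.0312) + (3)·(0.2656) = 0.7656.

Step 4 — take square root: d = √(0.7656) ≈ 0.875.

d(x, mu) = √(0.7656) ≈ 0.875


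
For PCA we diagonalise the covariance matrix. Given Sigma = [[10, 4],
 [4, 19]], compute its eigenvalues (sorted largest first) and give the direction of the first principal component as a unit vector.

Step 1 — characteristic polynomial of 2×2 Sigma:
  det(Sigma - λI) = λ² - trace · λ + det = 0.
  trace = 10 + 19 = 29, det = 10·19 - (4)² = 174.
Step 2 — discriminant:
  Δ = trace² - 4·det = 841 - 696 = 145.
Step 3 — eigenvalues:
  λ = (trace ± √Δ)/2 = (29 ± 12.0416)/2,
  λ_1 = 20.5208,  λ_2 = 8.4792.

Step 4 — unit eigenvector for λ_1: solve (Sigma - λ_1 I)v = 0. First row:
  (10 - 20.5208)·v_x + (4)·v_y = 0, i.e. (-10.5208)·v_x + (4)·v_y = 0,
  so v ∝ (b, λ_1 - a) = (4, 10.5208) = u.
  ||u|| = √((4)² + (10.5208)²) = √(126.6872) ≈ 11.2555,
  v_1 = u/||u|| ≈ (0.3554, 0.9347) (||v_1|| = 1).

λ_1 = 20.5208,  λ_2 = 8.4792;  v_1 ≈ (0.3554, 0.9347)


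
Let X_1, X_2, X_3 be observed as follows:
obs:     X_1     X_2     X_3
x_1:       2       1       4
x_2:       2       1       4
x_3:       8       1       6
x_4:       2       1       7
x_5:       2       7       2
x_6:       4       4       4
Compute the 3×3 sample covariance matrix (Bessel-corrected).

Step 1 — column means:
  mean(X_1) = (2 + 2 + 8 + 2 + 2 + 4) / 6 = 20/6 = 3.3333
  mean(X_2) = (1 + 1 + 1 + 1 + 7 + 4) / 6 = 15/6 = 2.5
  mean(X_3) = (4 + 4 + 6 + 7 + 2 + 4) / 6 = 27/6 = 4.5

Step 2 — sample covariance S[i,j] = (1/(n-1)) · Σ_k (x_{k,i} - mean_i) · (x_{k,j} - mean_j), with n-1 = 5.
  S[X_1,X_1] = ((-1.3333)·(-1.3333) + (-1.3333)·(-1.3333) + (4.6667)·(4.6667) + (-1.3333)·(-1.3333) + (-1.3333)·(-1.3333) + (0.6667)·(0.6667)) / 5 = 29.3333/5 = 5.8667
  S[X_1,X_2] = ((-1.3333)·(-1.5) + (-1.3333)·(-1.5) + (4.6667)·(-1.5) + (-1.3333)·(-1.5) + (-1.3333)·(4.5) + (0.6667)·(1.5)) / 5 = -6/5 = -1.2
  S[X_1,X_3] = ((-1.3333)·(-0.5) + (-1.3333)·(-0.5) + (4.6667)·(1.5) + (-1.3333)·(2.5) + (-1.3333)·(-2.5) + (0.6667)·(-0.5)) / 5 = 8/5 = 1.6
  S[X_2,X_2] = ((-1.5)·(-1.5) + (-1.5)·(-1.5) + (-1.5)·(-1.5) + (-1.5)·(-1.5) + (4.5)·(4.5) + (1.5)·(1.5)) / 5 = 31.5/5 = 6.3
  S[X_2,X_3] = ((-1.5)·(-0.5) + (-1.5)·(-0.5) + (-1.5)·(1.5) + (-1.5)·(2.5) + (4.5)·(-2.5) + (1.5)·(-0.5)) / 5 = -16.5/5 = -3.3
  S[X_3,X_3] = ((-0.5)·(-0.5) + (-0.5)·(-0.5) + (1.5)·(1.5) + (2.5)·(2.5) + (-2.5)·(-2.5) + (-0.5)·(-0.5)) / 5 = 15.5/5 = 3.1

S is symmetric (S[j,i] = S[i,j]). Assembling:

S = [[5.8667, -1.2, 1.6],
 [-1.2, 6.3, -3.3],
 [1.6, -3.3, 3.1]]


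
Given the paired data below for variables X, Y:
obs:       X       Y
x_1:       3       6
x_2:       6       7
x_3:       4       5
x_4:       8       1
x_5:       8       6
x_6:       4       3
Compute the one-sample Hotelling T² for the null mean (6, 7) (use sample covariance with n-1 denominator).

Step 1 — sample mean vector:
  mean(X) = (3 + 6 + 4 + 8 + 8 + 4) / 6 = 33/6 = 5.5
  mean(Y) = (6 + 7 + 5 + 1 + 6 + 3) / 6 = 28/6 = 4.6667
  x̄ = (5.5, 4.6667),  deviation x̄ - mu_0 = (5.5, 4.6667) - (6, 7) = (-0.5, -2.3333).

Step 2 — sample covariance matrix, S[i,j] = (1/(n-1)) · Σ_k (x_{k,i} - mean_i) · (x_{k,j} - mean_j), divisor n-1 = 5:
  S[X,X] = ((-2.5)·(-2.5) + (0.5)·(0.5) + (-1.5)·(-1.5) + (2.5)·(2.5) + (2.5)·(2.5) + (-1.5)·(-1.5)) / 5 = 23.5/5 = 4.7
  S[X,Y] = ((-2.5)·(1.3333) + (0.5)·(2.3333) + (-1.5)·(0.3333) + (2.5)·(-3.6667) + (2.5)·(1.3333) + (-1.5)·(-1.6667)) / 5 = -6/5 = -1.2
  S[Y,Y] = ((1.3333)·(1.3333) + (2.3333)·(2.3333) + (0.3333)·(0.3333) + (-3.6667)·(-3.6667) + (1.3333)·(1.3333) + (-1.6667)·(-1.6667)) / 5 = 25.3333/5 = 5.0667
  S = [[4.7, -1.2],
 [-1.2, 5.0667]].

Step 3 — invert S. det(S) = 4.7·5.0667 - (-1.2)² = 22.3733.
  S^{-1} = (1/det) · [[d, -b], [-b, a]] = [[0.2265, 0.0536],
 [0.0536, 0.2101]].

Step 4 — quadratic form (x̄ - mu_0)^T · S^{-1} · (x̄ - mu_0):
  S^{-1} · (x̄ - mu_0) = (-0.2384, -0.517),
  (x̄ - mu_0)^T · [...] = (-0.5)·(-0.2384) + (-2.3333)·(-0.517) = 1.3255.

Step 5 — scale by n: T² = 6 · 1.3255 = 7.9529.

T² ≈ 7.9529


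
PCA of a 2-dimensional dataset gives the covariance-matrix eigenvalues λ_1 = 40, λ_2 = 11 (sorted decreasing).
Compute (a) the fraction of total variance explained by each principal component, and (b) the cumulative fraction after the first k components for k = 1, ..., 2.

Step 1 — total variance = trace(Sigma) = Σ λ_i = 40 + 11 = 51.

Step 2 — fraction explained by component i = λ_i / Σ λ:
  PC1: 40/51 = 0.7843
  PC2: 11/51 = 0.2157

Step 3 — cumulative fraction after k components = (λ_1 + ... + λ_k) / Σ λ:
  k = 1: 40/51 = 0.7843
  k = 2: (40 + 11)/51 = 51/51 = 1

Summary (fraction, with percent):

explained: PC1 0.7843 (78.43%), PC2 0.2157 (21.57%);  cumulative: 0.7843, 1


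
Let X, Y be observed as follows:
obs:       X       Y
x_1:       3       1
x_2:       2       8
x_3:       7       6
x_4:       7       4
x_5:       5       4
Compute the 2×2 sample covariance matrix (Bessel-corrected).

Step 1 — column means:
  mean(X) = (3 + 2 + 7 + 7 + 5) / 5 = 24/5 = 4.8
  mean(Y) = (1 + 8 + 6 + 4 + 4) / 5 = 23/5 = 4.6

Step 2 — sample covariance S[i,j] = (1/(n-1)) · Σ_k (x_{k,i} - mean_i) · (x_{k,j} - mean_j), with n-1 = 4.
  S[X,X] = ((-1.8)·(-1.8) + (-2.8)·(-2.8) + (2.2)·(2.2) + (2.2)·(2.2) + (0.2)·(0.2)) / 4 = 20.8/4 = 5.2
  S[X,Y] = ((-1.8)·(-3.6) + (-2.8)·(3.4) + (2.2)·(1.4) + (2.2)·(-0.6) + (0.2)·(-0.6)) / 4 = -1.4/4 = -0.35
  S[Y,Y] = ((-3.6)·(-3.6) + (3.4)·(3.4) + (1.4)·(1.4) + (-0.6)·(-0.6) + (-0.6)·(-0.6)) / 4 = 27.2/4 = 6.8

S is symmetric (S[j,i] = S[i,j]). Assembling:

S = [[5.2, -0.35],
 [-0.35, 6.8]]


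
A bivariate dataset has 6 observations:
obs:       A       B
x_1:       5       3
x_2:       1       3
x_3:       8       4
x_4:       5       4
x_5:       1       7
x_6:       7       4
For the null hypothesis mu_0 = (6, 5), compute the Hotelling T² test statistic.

Step 1 — sample mean vector:
  mean(A) = (5 + 1 + 8 + 5 + 1 + 7) / 6 = 27/6 = 4.5
  mean(B) = (3 + 3 + 4 + 4 + 7 + 4) / 6 = 25/6 = 4.1667
  x̄ = (4.5, 4.1667),  deviation x̄ - mu_0 = (4.5, 4.1667) - (6, 5) = (-1.5, -0.8333).

Step 2 — sample covariance matrix, S[i,j] = (1/(n-1)) · Σ_k (x_{k,i} - mean_i) · (x_{k,j} - mean_j), divisor n-1 = 5:
  S[A,A] = ((0.5)·(0.5) + (-3.5)·(-3.5) + (3.5)·(3.5) + (0.5)·(0.5) + (-3.5)·(-3.5) + (2.5)·(2.5)) / 5 = 43.5/5 = 8.7
  S[A,B] = ((0.5)·(-1.1667) + (-3.5)·(-1.1667) + (3.5)·(-0.1667) + (0.5)·(-0.1667) + (-3.5)·(2.8333) + (2.5)·(-0.1667)) / 5 = -7.5/5 = -1.5
  S[B,B] = ((-1.1667)·(-1.1667) + (-1.1667)·(-1.1667) + (-0.1667)·(-0.1667) + (-0.1667)·(-0.1667) + (2.8333)·(2.8333) + (-0.1667)·(-0.1667)) / 5 = 10.8333/5 = 2.1667
  S = [[8.7, -1.5],
 [-1.5, 2.1667]].

Step 3 — invert S. det(S) = 8.7·2.1667 - (-1.5)² = 16.6.
  S^{-1} = (1/det) · [[d, -b], [-b, a]] = [[0.1305, 0.0904],
 [0.0904, 0.5241]].

Step 4 — quadratic form (x̄ - mu_0)^T · S^{-1} · (x̄ - mu_0):
  S^{-1} · (x̄ - mu_0) = (-0.2711, -0.5723),
  (x̄ - mu_0)^T · [...] = (-1.5)·(-0.2711) + (-0.8333)·(-0.5723) = 0.8835.

Step 5 — scale by n: T² = 6 · 0.8835 = 5.3012.

T² ≈ 5.3012


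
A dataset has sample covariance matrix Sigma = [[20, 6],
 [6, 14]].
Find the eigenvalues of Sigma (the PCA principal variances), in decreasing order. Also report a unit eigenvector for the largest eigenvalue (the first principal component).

Step 1 — characteristic polynomial of 2×2 Sigma:
  det(Sigma - λI) = λ² - trace · λ + det = 0.
  trace = 20 + 14 = 34, det = 20·14 - (6)² = 244.
Step 2 — discriminant:
  Δ = trace² - 4·det = 1156 - 976 = 180.
Step 3 — eigenvalues:
  λ = (trace ± √Δ)/2 = (34 ± 13.4164)/2,
  λ_1 = 23.7082,  λ_2 = 10.2918.

Step 4 — unit eigenvector for λ_1: solve (Sigma - λ_1 I)v = 0. First row:
  (20 - 23.7082)·v_x + (6)·v_y = 0, i.e. (-3.7082)·v_x + (6)·v_y = 0,
  so v ∝ (b, λ_1 - a) = (6, 3.7082) = u.
  ||u|| = √((6)² + (3.7082)²) = √(49.7508) ≈ 7.0534,
  v_1 = u/||u|| ≈ (0.8507, 0.5257) (||v_1|| = 1).

λ_1 = 23.7082,  λ_2 = 10.2918;  v_1 ≈ (0.8507, 0.5257)


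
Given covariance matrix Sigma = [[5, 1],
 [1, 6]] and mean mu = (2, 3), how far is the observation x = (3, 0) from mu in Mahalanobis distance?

Step 1 — centre the observation: (x - mu) = (1, -3).

Step 2 — invert Sigma. det(Sigma) = 5·6 - (1)² = 29.
  Sigma^{-1} = (1/det) · [[d, -b], [-b, a]] = [[0.2069, -0.0345],
 [-0.0345, 0.1724]].

Step 3 — form the quadratic (x - mu)^T · Sigma^{-1} · (x - mu):
  Sigma^{-1} · (x - mu) = (0.3103, -0.5517).
  (x - mu)^T · [Sigma^{-1} · (x - mu)] = (1)·(0.3103) + (-3)·(-0.5517) = 1.9655.

Step 4 — take square root: d = √(1.9655) ≈ 1.402.

d(x, mu) = √(1.9655) ≈ 1.402


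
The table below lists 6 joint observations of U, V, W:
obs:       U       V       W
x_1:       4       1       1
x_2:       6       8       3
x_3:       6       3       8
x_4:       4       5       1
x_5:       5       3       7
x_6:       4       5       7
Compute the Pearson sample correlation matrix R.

Step 1 — column means:
  mean(U) = (4 + 6 + 6 + 4 + 5 + 4) / 6 = 29/6 = 4.8333
  mean(V) = (1 + 8 + 3 + 5 + 3 + 5) / 6 = 25/6 = 4.1667
  mean(W) = (1 + 3 + 8 + 1 + 7 + 7) / 6 = 27/6 = 4.5

Step 2 — sample variances and covariances s[i,j] = (1/(n-1)) · Σ_k (x_{k,i} - mean_i) · (x_{k,j} - mean_j), with n-1 = 5:
  s[U,U] = ((-0.8333)·(-0.8333) + (1.1667)·(1.1667) + (1.1667)·(1.1667) + (-0.8333)·(-0.8333) + (0.1667)·(0.1667) + (-0.8333)·(-0.8333)) / 5 = 4.8333/5 = 0.9667
  s[U,V] = ((-0.8333)·(-3.1667) + (1.1667)·(3.8333) + (1.1667)·(-1.1667) + (-0.8333)·(0.8333) + (0.1667)·(-1.1667) + (-0.8333)·(0.8333)) / 5 = 4.1667/5 = 0.8333
  s[U,W] = ((-0.8333)·(-3.5) + (1.1667)·(-1.5) + (1.1667)·(3.5) + (-0.8333)·(-3.5) + (0.1667)·(2.5) + (-0.8333)·(2.5)) / 5 = 6.5/5 = 1.3
  s[V,V] = ((-3.1667)·(-3.1667) + (3.8333)·(3.8333) + (-1.1667)·(-1.1667) + (0.8333)·(0.8333) + (-1.1667)·(-1.1667) + (0.8333)·(0.8333)) / 5 = 28.8333/5 = 5.7667
  s[V,W] = ((-3.1667)·(-3.5) + (3.8333)·(-1.5) + (-1.1667)·(3.5) + (0.8333)·(-3.5) + (-1.1667)·(2.5) + (0.8333)·(2.5)) / 5 = -2.5/5 = -0.5
  s[W,W] = ((-3.5)·(-3.5) + (-1.5)·(-1.5) + (3.5)·(3.5) + (-3.5)·(-3.5) + (2.5)·(2.5) + (2.5)·(2.5)) / 5 = 51.5/5 = 10.3
  Sample standard deviations s_i = √(s[i,i]):
  s(U) = √(0.9667) = 0.9832
  s(V) = √(5.7667) = 2.4014
  s(W) = √(10.3) = 3.2094

Step 3 — r_{ij} = s_{ij} / (s_i · s_j):
  r[U,U] = 1 (diagonal).
  r[U,V] = 0.8333 / (0.9832 · 2.4014) = 0.8333 / 2.361 = 0.353
  r[U,W] = 1.3 / (0.9832 · 3.2094) = 1.3 / 3.1554 = 0.412
  r[V,V] = 1 (diagonal).
  r[V,W] = -0.5 / (2.4014 · 3.2094) = -0.5 / 7.7069 = -0.0649
  r[W,W] = 1 (diagonal).

R is symmetric with unit diagonal. Assembling:

R = [[1, 0.353, 0.412],
 [0.353, 1, -0.0649],
 [0.412, -0.0649, 1]]


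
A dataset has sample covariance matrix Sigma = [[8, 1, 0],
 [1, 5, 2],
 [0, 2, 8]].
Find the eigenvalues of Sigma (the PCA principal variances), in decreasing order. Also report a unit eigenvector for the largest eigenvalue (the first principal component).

Step 1 — characteristic polynomial p(λ) = det(λI - Sigma) = λ³ - tr·λ² + c_1·λ - det, where tr = trace, c_1 = sum of the principal 2×2 minors, det = det(Sigma):
  tr = 8 + 5 + 8 = 21,
  c_1 = (8·5 - (1)²) + (8·8 - (0)²) + (5·8 - (2)²) = 39 + 64 + 36 = 139,
  det = 8·(5·8 - (2)²) - (1)·((1)·8 - (2)·(0)) + (0)·((1)·(2) - 5·(0)) = 8·(36) - (1)·(8) + (0)·(2) = 280.
  So p(λ) = λ³ - 21λ² + 139λ - 280.
Step 2 — look for an integer root (rational root theorem: any rational root is an integer divisor of 280). Testing λ = 8:
  p(8) = 512 - 1344 + 1112 - 280 = 0  ✓
  Dividing out (λ - 8): p(λ) = (λ - 8)(λ² - 13λ + 35).
Step 3 — remaining eigenvalues from the quadratic λ² - 13λ + 35 = 0:
  Δ = 13² - 4·35 = 169 - 140 = 29,  λ = (13 ± √29)/2 = (13 ± 5.3852)/2 ≈ 9.1926 or 3.8074.
  Sorted: λ_1 = 9.1926,  λ_2 = 8,  λ_3 = 3.8074  (check: sum = 21 = tr ✓).

Step 4 — unit eigenvector for λ_1 ≈ 9.1926: v spans the null space of (Sigma - λ_1 I), whose rows are
  r_1 = (-1.1926, 1, 0),  r_2 = (1, -4.1926, 2),  r_3 = (0, 2, -1.1926).
  v is orthogonal to every row, so take v ∝ r_1 × r_2 = ((1)·(2) - (0)·(-4.1926), (0)·(1) - (-1.1926)·(2), (-1.1926)·(-4.1926) - (1)·(1)) ≈ (2, 2.3852, 4).
  Let u = (2, 2.3852, 4).
  ||u|| = √((2)² + (2.3852)² + (4)²) = √(25.689) ≈ 5.0684,  v_1 = u/||u|| ≈ (0.3946, 0.4706, 0.7892) (||v_1|| = 1).

λ_1 = 9.1926,  λ_2 = 8,  λ_3 = 3.8074;  v_1 ≈ (0.3946, 0.4706, 0.7892)
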